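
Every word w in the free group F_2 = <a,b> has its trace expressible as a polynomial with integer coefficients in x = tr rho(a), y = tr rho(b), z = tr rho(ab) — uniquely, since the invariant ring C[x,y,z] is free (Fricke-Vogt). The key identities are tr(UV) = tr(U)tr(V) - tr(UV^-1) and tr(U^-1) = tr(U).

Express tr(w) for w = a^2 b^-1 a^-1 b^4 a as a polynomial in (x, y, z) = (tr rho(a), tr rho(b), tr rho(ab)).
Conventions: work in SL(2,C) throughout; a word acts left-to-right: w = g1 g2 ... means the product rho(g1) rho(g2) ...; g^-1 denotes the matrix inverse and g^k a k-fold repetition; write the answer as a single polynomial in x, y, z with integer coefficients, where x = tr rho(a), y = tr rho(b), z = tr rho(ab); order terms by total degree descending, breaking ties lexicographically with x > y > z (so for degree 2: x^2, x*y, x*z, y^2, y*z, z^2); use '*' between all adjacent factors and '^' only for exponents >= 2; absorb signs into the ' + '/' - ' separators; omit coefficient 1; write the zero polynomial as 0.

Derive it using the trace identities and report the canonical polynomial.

reduce: trace(b a b) = trace(b) * trace(a b) - trace(a) = y*z - x
trace(b^3 a) = trace(b) * trace(b a b) - trace(b a) = y^2*z - x*y - z
so trace(b^2) = trace(b) * trace(b) - trace(1) = y^2 - 2
so trace(b^3) = trace(b) * trace(b^2) - trace(b) = y^3 - 3*y
reduce: trace(b a^2 b^2) = trace(a) * trace(b^3 a) - trace(b^3) = x*y^2*z - x^2*y - y^3 - x*z + 3*y
trace(b a^2 b) = trace(a) * trace(b^2 a) - trace(b^2) = x*y*z - x^2 - y^2 + 2
reduce: trace(b^4 a^2) = trace(b) * trace(b a^2 b^2) - trace(b a^2 b) = x*y^3*z - x^2*y^2 - y^4 - 2*x*y*z + x^2 + 4*y^2 - 2
trace(b^5 a^2) = trace(b) * trace(b^2 a^2 b^2) - trace(b^2 a^2 b) = x*y^4*z - x^2*y^3 - y^5 - 3*x*y^2*z + 2*x^2*y + 5*y^3 + x*z - 5*y
trace(a b^4) = trace(b) * trace(a b^3) - trace(a b^2) = y^3*z - x*y^2 - 2*y*z + x
reduce: trace(b^5 a) = trace(b) * trace(a b^4) - trace(a b^3) = y^4*z - x*y^3 - 3*y^2*z + 2*x*y + z
trace(b^4 a^3 b) = trace(a) * trace(b^5 a^2) - trace(b^5 a) = x^2*y^4*z - x^3*y^3 - x*y^5 - 3*x^2*y^2*z - y^4*z + 2*x^3*y + 6*x*y^3 + x^2*z + 3*y^2*z - 7*x*y - z
reduce: trace(a b a b) = trace(a b) * trace(a b) - trace(1) = z^2 - 2
so trace(a b a) = trace(a) * trace(b a) - trace(b) = x*z - y
reduce: trace(b a b^2 a) = trace(b) * trace(a b a b) - trace(a b a) = y*z^2 - x*z - y
reduce: trace(b a^2 b a b) = trace(a) * trace(b a b^2 a) - trace(b a b^2) = x*y*z^2 - x^2*z - y^2*z + z
trace(b a^2 b a) = trace(a) * trace(b a b a) - trace(b a b) = x*z^2 - y*z - x
trace(a b a b^3 a) = trace(b) * trace(b a^2 b a b) - trace(b a^2 b a) = x*y^2*z^2 - x^2*y*z - y^3*z - x*z^2 + 2*y*z + x
reduce: trace(a b a b^3) = trace(b) * trace(a b a b^2) - trace(a b a b) = y^2*z^2 - x*y*z - y^2 - z^2 + 2
trace(b^2 a^3 b a b) = trace(a) * trace(a b a b^3 a) - trace(a b a b^3) = x^2*y^2*z^2 - x^3*y*z - x*y^3*z - x^2*z^2 - y^2*z^2 + 3*x*y*z + x^2 + y^2 + z^2 - 2
trace(a^3 b a b) = trace(a) * trace(a b a b a) - trace(a b a b) = x^2*z^2 - x*y*z - x^2 - z^2 + 2
so trace(a b a^2) = trace(a) * trace(b a^2) - trace(b a) = x^2*z - x*y - z
trace(a^3 b a) = trace(a) * trace(a b a^2) - trace(a b a) = x^3*z - x^2*y - 2*x*z + y
trace(b^2 a^3 b a) = trace(b) * trace(a^3 b a b) - trace(a^3 b a) = x^2*y*z^2 - x^3*z - x*y^2*z - y*z^2 + 2*x*z + y
reduce: trace(b^4 a^3 b a) = trace(b) * trace(b^2 a^3 b a b) - trace(b^2 a^3 b a) = x^2*y^3*z^2 - x^3*y^2*z - x*y^4*z - 2*x^2*y*z^2 - y^3*z^2 + x^3*z + 4*x*y^2*z + x^2*y + y^3 + 2*y*z^2 - 2*x*z - 3*y
reduce: trace(a^-1 b^4 a^3 b) = trace(b^4 a^3 b) * trace(a) - trace(b^4 a^3 b a) = x^3*y^4*z - x^4*y^3 - x^2*y^5 - x^2*y^3*z^2 - 2*x^3*y^2*z + 2*x^4*y + 6*x^2*y^3 + 2*x^2*y*z^2 + y^3*z^2 - x*y^2*z - 8*x^2*y - y^3 - 2*y*z^2 + x*z + 3*y
trace(a^2 b^-1 a^-1 b^4 a) = trace(a^-1 b^4 a^3) * trace(b) - trace(a^-1 b^4 a^3 b) = -x^3*y^4*z + x^4*y^3 + x^2*y^5 + x^2*y^3*z^2 + 2*x^3*y^2*z + x*y^4*z - 2*x^4*y - 7*x^2*y^3 - 2*x^2*y*z^2 - y^5 - y^3*z^2 - x*y^2*z + 9*x^2*y + 5*y^3 + 2*y*z^2 - x*z - 5*y

-x^3*y^4*z + x^4*y^3 + x^2*y^5 + x^2*y^3*z^2 + 2*x^3*y^2*z + x*y^4*z - 2*x^4*y - 7*x^2*y^3 - 2*x^2*y*z^2 - y^5 - y^3*z^2 - x*y^2*z + 9*x^2*y + 5*y^3 + 2*y*z^2 - x*z - 5*y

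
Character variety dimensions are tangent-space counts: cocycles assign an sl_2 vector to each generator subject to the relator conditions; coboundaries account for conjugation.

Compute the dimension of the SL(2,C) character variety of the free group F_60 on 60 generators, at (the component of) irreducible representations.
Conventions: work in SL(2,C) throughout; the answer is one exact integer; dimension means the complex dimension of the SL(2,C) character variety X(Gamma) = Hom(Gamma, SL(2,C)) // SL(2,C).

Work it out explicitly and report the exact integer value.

177

Here Gamma is free of rank 60 — no relator constrains a cocycle.
A cocycle picks one sl_2 vector per generator freely, giving dim Z^1 = 3*60 = 180.
Irreducibility makes the coboundary map sl_2 -> Z^1 injective (trivial centralizer), so dim B^1 = 3.
dim H^1 = 180 - 3 = 177, which is dim X.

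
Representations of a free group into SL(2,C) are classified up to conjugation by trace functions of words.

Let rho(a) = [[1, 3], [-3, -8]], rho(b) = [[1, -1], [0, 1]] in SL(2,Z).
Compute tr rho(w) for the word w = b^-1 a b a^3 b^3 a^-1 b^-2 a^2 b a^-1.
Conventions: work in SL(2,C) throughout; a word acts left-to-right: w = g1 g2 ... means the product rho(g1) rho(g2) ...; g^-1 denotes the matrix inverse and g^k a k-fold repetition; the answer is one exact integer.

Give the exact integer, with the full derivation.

679994

rho(b^-1) = [[1, 1], [0, 1]]
... * rho(a) = [[1, 3], [-3, -8]]  ->  [[-2, -5], [-3, -8]]
... * rho(b) = [[1, -1], [0, 1]]  ->  [[-2, -3], [-3, -5]]
... * rho(a) = [[1, 3], [-3, -8]]  ->  [[7, 18], [12, 31]]
... * rho(a) = [[1, 3], [-3, -8]]  ->  [[-47, -123], [-81, -212]]
... * rho(a) = [[1, 3], [-3, -8]]  ->  [[322, 843], [555, 1453]]
... * rho(b) = [[1, -1], [0, 1]]  ->  [[322, 521], [555, 898]]
... * rho(b) = [[1, -1], [0, 1]]  ->  [[322, 199], [555, 343]]
... * rho(b) = [[1, -1], [0, 1]]  ->  [[322, -123], [555, -212]]
... * rho(a^-1) = [[-8, -3], [3, 1]]  ->  [[-2945, -1089], [-5076, -1877]]
... * rho(b^-1) = [[1, 1], [0, 1]]  ->  [[-2945, -4034], [-5076, -6953]]
... * rho(b^-1) = [[1, 1], [0, 1]]  ->  [[-2945, -6979], [-5076, -12029]]
... * rho(a) = [[1, 3], [-3, -8]]  ->  [[17992, 46997], [31011, 81004]]
... * rho(a) = [[1, 3], [-3, -8]]  ->  [[-122999, -322000], [-212001, -554999]]
... * rho(b) = [[1, -1], [0, 1]]  ->  [[-122999, -199001], [-212001, -342998]]
... * rho(a^-1) = [[-8, -3], [3, 1]]  ->  [[386989, 169996], [667014, 293005]]
tr = 386989 + 293005 = 679994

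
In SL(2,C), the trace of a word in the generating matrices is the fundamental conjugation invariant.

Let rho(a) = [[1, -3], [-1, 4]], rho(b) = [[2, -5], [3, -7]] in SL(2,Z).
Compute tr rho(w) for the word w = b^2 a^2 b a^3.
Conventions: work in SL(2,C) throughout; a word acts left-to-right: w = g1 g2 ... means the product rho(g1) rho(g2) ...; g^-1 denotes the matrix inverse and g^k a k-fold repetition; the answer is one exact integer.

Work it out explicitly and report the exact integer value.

rho(b) = [[2, -5], [3, -7]]
... * rho(b) = [[2, -5], [3, -7]]  ->  [[-11, 25], [-15, 34]]
... * rho(a) = [[1, -3], [-1, 4]]  ->  [[-36, 133], [-49, 181]]
... * rho(a) = [[1, -3], [-1, 4]]  ->  [[-169, 640], [-230, 871]]
... * rho(b) = [[2, -5], [3, -7]]  ->  [[1582, -3635], [2153, -4947]]
... * rho(a) = [[1, -3], [-1, 4]]  ->  [[5217, -19286], [7100, -26247]]
... * rho(a) = [[1, -3], [-1, 4]]  ->  [[24503, -92795], [33347, -126288]]
... * rho(a) = [[1, -3], [-1, 4]]  ->  [[117298, -444689], [159635, -605193]]
tr = 117298 + -605193 = -487895

-487895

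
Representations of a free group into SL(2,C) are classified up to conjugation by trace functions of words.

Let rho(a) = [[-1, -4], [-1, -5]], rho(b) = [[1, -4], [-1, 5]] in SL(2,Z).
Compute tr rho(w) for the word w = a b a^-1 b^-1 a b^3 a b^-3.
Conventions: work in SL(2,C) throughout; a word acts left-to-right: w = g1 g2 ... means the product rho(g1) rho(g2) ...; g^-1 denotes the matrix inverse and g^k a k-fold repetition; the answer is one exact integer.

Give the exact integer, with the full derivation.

rho(a) = [[-1, -4], [-1, -5]]
... * rho(b) = [[1, -4], [-1, 5]]  ->  [[3, -16], [4, -21]]
... * rho(a^-1) = [[-5, 4], [1, -1]]  ->  [[-31, 28], [-41, 37]]
... * rho(b^-1) = [[5, 4], [1, 1]]  ->  [[-127, -96], [-168, -127]]
... * rho(a) = [[-1, -4], [-1, -5]]  ->  [[223, 988], [295, 1307]]
... * rho(b) = [[1, -4], [-1, 5]]  ->  [[-765, 4048], [-1012, 5355]]
... * rho(b) = [[1, -4], [-1, 5]]  ->  [[-4813, 23300], [-6367, 30823]]
... * rho(b) = [[1, -4], [-1, 5]]  ->  [[-28113, 135752], [-37190, 179583]]
... * rho(a) = [[-1, -4], [-1, -5]]  ->  [[-107639, -566308], [-142393, -749155]]
... * rho(b^-1) = [[5, 4], [1, 1]]  ->  [[-1104503, -996864], [-1461120, -1318727]]
... * rho(b^-1) = [[5, 4], [1, 1]]  ->  [[-6519379, -5414876], [-8624327, -7163207]]
... * rho(b^-1) = [[5, 4], [1, 1]]  ->  [[-38011771, -31492392], [-50284842, -41660515]]
tr = -38011771 + -41660515 = -79672286

-79672286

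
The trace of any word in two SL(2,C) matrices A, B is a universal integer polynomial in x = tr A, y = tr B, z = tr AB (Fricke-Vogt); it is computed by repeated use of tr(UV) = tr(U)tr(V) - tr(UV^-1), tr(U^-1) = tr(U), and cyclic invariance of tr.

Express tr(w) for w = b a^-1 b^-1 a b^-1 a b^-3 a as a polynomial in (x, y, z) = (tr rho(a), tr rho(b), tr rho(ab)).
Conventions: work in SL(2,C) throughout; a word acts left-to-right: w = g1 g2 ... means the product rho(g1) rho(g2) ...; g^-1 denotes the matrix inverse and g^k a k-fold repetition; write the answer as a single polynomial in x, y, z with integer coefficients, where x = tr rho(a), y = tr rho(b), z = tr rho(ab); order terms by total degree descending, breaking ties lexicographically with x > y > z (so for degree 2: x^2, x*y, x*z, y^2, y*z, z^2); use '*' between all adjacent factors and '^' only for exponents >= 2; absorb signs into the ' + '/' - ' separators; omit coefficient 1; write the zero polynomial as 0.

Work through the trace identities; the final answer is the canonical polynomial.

tr(a b a) = tr(a) * tr(b a) - tr(b)  (reduce the a square) = x*z - y
tr(a b a b) = tr(a b) * tr(a b) - tr(1)  (split on a) = z^2 - 2
tr(a b^-1 a b) = tr(a b a) * tr(b) - tr(a b a b)  (eliminate b^-1) = x*y*z - y^2 - z^2 + 2
and tr(b^2 a) = tr(b) * tr(a b) - tr(a)  (reduce the b square) = y*z - x
and tr(b^2) = tr(b) * tr(b) - tr(1)  (reduce the b square) = y^2 - 2
tr(b^2 a^2) = tr(a) * tr(b^2 a) - tr(b^2)  (reduce the a square) = x*y*z - x^2 - y^2 + 2
next, tr(a b^2 a^2) = tr(a) * tr(b^2 a^2) - tr(b^2 a)  (reduce the a square) = x^2*y*z - x^3 - x*y^2 - y*z + 3*x
tr(b a b^2 a) = tr(b) * tr(a b a b) - tr(a b a)  (reduce the b square) = y*z^2 - x*z - y
and tr(b a b^2) = tr(b) * tr(b a b) - tr(b a)  (reduce the b square) = y^2*z - x*y - z
tr(a b^2 a^2 b) = tr(a) * tr(b a b^2 a) - tr(b a b^2)  (reduce the a square) = x*y*z^2 - x^2*z - y^2*z + z
next, tr(b a^2 b^-1 a b) = tr(a b^2 a^2) * tr(b) - tr(a b^2 a^2 b)  (eliminate b^-1) = x^2*y^2*z - x^3*y - x*y^3 - x*y*z^2 + x^2*z + 3*x*y - z
tr(a b a b a) = tr(a) * tr(b a b a) - tr(b a b)  (reduce the a square) = x*z^2 - y*z - x
and tr(a b a b a^2) = tr(a) * tr(a b a b a) - tr(a b a b)  (reduce the a square) = x^2*z^2 - x*y*z - x^2 - z^2 + 2
tr(b a b a b a) = tr(b a) * tr(b a b a) - tr(b^-1 a^-1)  (split on b) = z^3 - 3*z
and tr(a b a b a^2 b) = tr(a) * tr(b a b a b a) - tr(b a b a b)  (reduce the a square) = x*z^3 - y*z^2 - 2*x*z + y
and tr(b a^2 b^-1 a b a) = tr(a b a b a^2) * tr(b) - tr(a b a b a^2 b)  (eliminate b^-1) = x^2*y*z^2 - x*y^2*z - x*z^3 - x^2*y + 2*x*z + y
tr(a^2 b^-1 a b a^-1 b) = tr(b a^2 b^-1 a b) * tr(a) - tr(b a^2 b^-1 a b a)  (eliminate a^-1) = x^3*y^2*z - x^4*y - x^2*y^3 - 2*x^2*y*z^2 + x^3*z + x*y^2*z + x*z^3 + 4*x^2*y - 3*x*z - y
next, tr(a b^-1 a b a^-1 b^-1 a) = tr(a^2 b^-1 a b a^-1) * tr(b) - tr(a^2 b^-1 a b a^-1 b)  (eliminate b^-1) = -x^3*y^2*z + x^4*y + x^2*y^3 + 2*x^2*y*z^2 - x^3*z - x*z^3 - 4*x^2*y - y^3 - y*z^2 + 3*x*z + 3*y
and tr(b a b^-1 a b) = tr(a b^2 a) * tr(b) - tr(a b^2 a b)  (eliminate b^-1) = x*y^2*z - x^2*y - y^3 - y*z^2 + x*z + 3*y
tr(a b^2 a b a) = tr(a) * tr(b^2 a b a) - tr(b^2 a b)  (reduce the a square) = x*y*z^2 - x^2*z - y^2*z + z
tr(a b^2 a b a b) = tr(b) * tr(a b a b a b) - tr(a b a b a)  (reduce the b square) = y*z^3 - x*z^2 - 2*y*z + x
next, tr(b a b a b^-1 a b) = tr(a b^2 a b a) * tr(b) - tr(a b^2 a b a b)  (eliminate b^-1) = x*y^2*z^2 - x^2*y*z - y^3*z - y*z^3 + x*z^2 + 3*y*z - x
tr(a b a b a b a b) = tr(a b a b) * tr(a b a b) - tr(1)  (split on a) = z^4 - 4*z^2 + 2
and tr(b a b a b^-1 a b a) = tr(a b a b a b a) * tr(b) - tr(a b a b a b a b)  (eliminate b^-1) = x*y*z^3 - y^2*z^2 - z^4 - 2*x*y*z + y^2 + 4*z^2 - 2
tr(a b a b^-1 a b a^-1 b) = tr(b a b a b^-1 a b) * tr(a) - tr(b a b a b^-1 a b a)  (eliminate a^-1) = x^2*y^2*z^2 - x^3*y*z - x*y^3*z - 2*x*y*z^3 + x^2*z^2 + y^2*z^2 + z^4 + 5*x*y*z - x^2 - y^2 - 4*z^2 + 2
tr(a b^-1 a b a^-1 b^-1 a b) = tr(a b a b^-1 a b a^-1) * tr(b) - tr(a b a b^-1 a b a^-1 b)  (eliminate b^-1) = -x^2*y^2*z^2 + x^3*y*z + 2*x*y^3*z + 2*x*y*z^3 - x^2*y^2 - x^2*z^2 - y^4 - 2*y^2*z^2 - z^4 - 4*x*y*z + x^2 + 4*y^2 + 4*z^2 - 2
tr(a b a^-1 b^-1 a b^-1 a b^-1) = tr(a b^-1 a b a^-1 b^-1 a) * tr(b) - tr(a b^-1 a b a^-1 b^-1 a b)  (eliminate b^-1) = -x^3*y^3*z + x^4*y^2 + x^2*y^4 + 3*x^2*y^2*z^2 - 2*x^3*y*z - 2*x*y^3*z - 3*x*y*z^3 - 3*x^2*y^2 + x^2*z^2 + y^2*z^2 + z^4 + 7*x*y*z - x^2 - y^2 - 4*z^2 + 2
tr(a^2) = tr(a) * tr(a) - tr(1)  (reduce the a square) = x^2 - 2
and tr(a^3) = tr(a) * tr(a^2) - tr(a)  (reduce the a square) = x^3 - 3*x
next, tr(a^3 b) = tr(a) * tr(b a^2) - tr(b a)  (reduce the a square) = x^2*z - x*y - z
next, tr(a b^-1 a^2) = tr(a^3) * tr(b) - tr(a^3 b)  (eliminate b^-1) = x^3*y - x^2*z - 2*x*y + z
tr(a^3 b a) = tr(a) * tr(a^2 b a) - tr(a^2 b)  (reduce the a square) = x^3*z - x^2*y - 2*x*z + y
tr(a^2 b a b^-1 a) = tr(a^3 b a) * tr(b) - tr(a^3 b a b)  (eliminate b^-1) = x^3*y*z - x^2*y^2 - x^2*z^2 - x*y*z + x^2 + y^2 + z^2 - 2
tr(a b a^2 b a) = tr(a) * tr(b a^2 b a) - tr(b a^2 b)  (reduce the a square) = x^2*z^2 - 2*x*y*z + y^2 - 2
and tr(a^2 b a b^-1 a b) = tr(a b a^2 b a) * tr(b) - tr(a b a^2 b a b)  (eliminate b^-1) = x^2*y*z^2 - 2*x*y^2*z - x*z^3 + y^3 + y*z^2 + 2*x*z - 3*y
next, tr(b^-1 a b^-1 a^2 b a) = tr(a^2 b a b^-1 a) * tr(b) - tr(a^2 b a b^-1 a b)  (eliminate b^-1) = x^3*y^2*z - x^2*y^3 - 2*x^2*y*z^2 + x*y^2*z + x*z^3 + x^2*y - 2*x*z + y
tr(a b a^-1 b^-1 a b^-1 a) = tr(b^-1 a b^-1 a^2 b) * tr(a) - tr(b^-1 a b^-1 a^2 b a)  (eliminate a^-1) = -x^3*y^2*z + x^4*y + x^2*y^3 + 2*x^2*y*z^2 - x^3*z - x*y^2*z - x*z^3 - 3*x^2*y + 3*x*z - y
next, tr(b^-1 a b a^-1 b^-1 a b^-1 a b^-1) = tr(a b a^-1 b^-1 a b^-1 a b^-1) * tr(b) - tr(a b a^-1 b^-1 a b^-1 a)  (eliminate b^-1) = -x^3*y^4*z + x^4*y^3 + x^2*y^5 + 3*x^2*y^3*z^2 - x^3*y^2*z - 2*x*y^4*z - 3*x*y^2*z^3 - x^4*y - 4*x^2*y^3 - x^2*y*z^2 + y^3*z^2 + y*z^4 + x^3*z + 8*x*y^2*z + x*z^3 + 2*x^2*y - y^3 - 4*y*z^2 - 3*x*z + 3*y
next, tr(b a^-1 b^-1 a b^-1 a b^-3 a) = tr(b^-1 a b a^-1 b^-1 a b^-1 a b^-1) * tr(b) - tr(b^-1 a b a^-1 b^-1 a b^-1 a)  (eliminate b^-1) = -x^3*y^5*z + x^4*y^4 + x^2*y^6 + 3*x^2*y^4*z^2 - 2*x*y^5*z - 3*x*y^3*z^3 - 2*x^4*y^2 - 5*x^2*y^4 - 4*x^2*y^2*z^2 + y^4*z^2 + y^2*z^4 + 3*x^3*y*z + 10*x*y^3*z + 4*x*y*z^3 + 5*x^2*y^2 - x^2*z^2 - y^4 - 5*y^2*z^2 - z^4 - 10*x*y*z + x^2 + 4*y^2 + 4*z^2 - 2

-x^3*y^5*z + x^4*y^4 + x^2*y^6 + 3*x^2*y^4*z^2 - 2*x*y^5*z - 3*x*y^3*z^3 - 2*x^4*y^2 - 5*x^2*y^4 - 4*x^2*y^2*z^2 + y^4*z^2 + y^2*z^4 + 3*x^3*y*z + 10*x*y^3*z + 4*x*y*z^3 + 5*x^2*y^2 - x^2*z^2 - y^4 - 5*y^2*z^2 - z^4 - 10*x*y*z + x^2 + 4*y^2 + 4*z^2 - 2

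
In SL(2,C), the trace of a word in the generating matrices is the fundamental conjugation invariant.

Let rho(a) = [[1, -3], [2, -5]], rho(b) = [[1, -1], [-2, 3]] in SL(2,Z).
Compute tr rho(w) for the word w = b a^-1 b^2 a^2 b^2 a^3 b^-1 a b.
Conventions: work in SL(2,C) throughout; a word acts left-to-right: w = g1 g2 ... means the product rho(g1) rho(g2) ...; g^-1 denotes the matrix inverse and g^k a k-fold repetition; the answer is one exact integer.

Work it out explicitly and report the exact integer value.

rho(b) = [[1, -1], [-2, 3]]
... * rho(a^-1) = [[-5, 3], [-2, 1]]  ->  [[-3, 2], [4, -3]]
... * rho(b) = [[1, -1], [-2, 3]]  ->  [[-7, 9], [10, -13]]
... * rho(b) = [[1, -1], [-2, 3]]  ->  [[-25, 34], [36, -49]]
... * rho(a) = [[1, -3], [2, -5]]  ->  [[43, -95], [-62, 137]]
... * rho(a) = [[1, -3], [2, -5]]  ->  [[-147, 346], [212, -499]]
... * rho(b) = [[1, -1], [-2, 3]]  ->  [[-839, 1185], [1210, -1709]]
... * rho(b) = [[1, -1], [-2, 3]]  ->  [[-3209, 4394], [4628, -6337]]
... * rho(a) = [[1, -3], [2, -5]]  ->  [[5579, -12343], [-8046, 17801]]
... * rho(a) = [[1, -3], [2, -5]]  ->  [[-19107, 44978], [27556, -64867]]
... * rho(a) = [[1, -3], [2, -5]]  ->  [[70849, -167569], [-102178, 241667]]
... * rho(b^-1) = [[3, 1], [2, 1]]  ->  [[-122591, -96720], [176800, 139489]]
... * rho(a) = [[1, -3], [2, -5]]  ->  [[-316031, 851373], [455778, -1227845]]
... * rho(b) = [[1, -1], [-2, 3]]  ->  [[-2018777, 2870150], [2911468, -4139313]]
tr = -2018777 + -4139313 = -6158090

-6158090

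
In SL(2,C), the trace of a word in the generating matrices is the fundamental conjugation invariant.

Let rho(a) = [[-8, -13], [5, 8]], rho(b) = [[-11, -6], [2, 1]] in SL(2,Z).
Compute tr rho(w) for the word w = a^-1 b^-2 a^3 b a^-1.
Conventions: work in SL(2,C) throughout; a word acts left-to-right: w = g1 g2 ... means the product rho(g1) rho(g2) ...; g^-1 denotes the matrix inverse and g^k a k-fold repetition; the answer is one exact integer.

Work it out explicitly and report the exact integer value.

rho(a^-1) = [[8, 13], [-5, -8]]
... * rho(b^-1) = [[1, 6], [-2, -11]]  ->  [[-18, -95], [11, 58]]
... * rho(b^-1) = [[1, 6], [-2, -11]]  ->  [[172, 937], [-105, -572]]
... * rho(a) = [[-8, -13], [5, 8]]  ->  [[3309, 5260], [-2020, -3211]]
... * rho(a) = [[-8, -13], [5, 8]]  ->  [[-172, -937], [105, 572]]
... * rho(a) = [[-8, -13], [5, 8]]  ->  [[-3309, -5260], [2020, 3211]]
... * rho(b) = [[-11, -6], [2, 1]]  ->  [[25879, 14594], [-15798, -8909]]
... * rho(a^-1) = [[8, 13], [-5, -8]]  ->  [[134062, 219675], [-81839, -134102]]
tr = 134062 + -134102 = -40

-40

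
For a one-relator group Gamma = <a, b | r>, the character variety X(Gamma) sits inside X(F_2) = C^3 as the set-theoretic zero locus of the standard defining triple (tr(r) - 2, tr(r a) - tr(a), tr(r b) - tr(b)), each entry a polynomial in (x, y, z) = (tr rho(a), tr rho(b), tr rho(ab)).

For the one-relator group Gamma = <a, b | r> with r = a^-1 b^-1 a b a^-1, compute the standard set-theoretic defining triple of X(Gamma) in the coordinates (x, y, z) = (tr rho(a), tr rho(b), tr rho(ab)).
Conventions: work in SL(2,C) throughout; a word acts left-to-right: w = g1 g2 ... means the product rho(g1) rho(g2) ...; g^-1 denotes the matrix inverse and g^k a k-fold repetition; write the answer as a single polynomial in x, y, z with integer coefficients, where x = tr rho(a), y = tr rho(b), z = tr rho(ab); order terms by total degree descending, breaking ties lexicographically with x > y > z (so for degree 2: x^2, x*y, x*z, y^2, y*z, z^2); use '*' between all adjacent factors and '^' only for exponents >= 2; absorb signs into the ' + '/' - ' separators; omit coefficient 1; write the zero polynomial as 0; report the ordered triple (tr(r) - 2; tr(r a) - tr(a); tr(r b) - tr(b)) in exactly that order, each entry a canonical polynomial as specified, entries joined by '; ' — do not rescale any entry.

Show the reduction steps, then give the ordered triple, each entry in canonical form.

tr(b a b) = tr(b) tr(a b) - tr(a) = y*z - x
use: tr(b a b a) = tr(a b) tr(a b) - tr(1) = z^2 - 2
tr(a b a^-1 b) = tr(b a b) tr(a) - tr(b a b a) = x*y*z - x^2 - z^2 + 2
use: tr(a^-1 b^-1 a b) = tr(a b a^-1) tr(b) - tr(a b a^-1 b) = -x*y*z + x^2 + y^2 + z^2 - 2
use: tr(a^-1 b^-1 a b a^-1) = tr(a^-1 b^-1 a b) tr(a) - tr(a^-1 b^-1 a b a) = -x^2*y*z + x^3 + x*y^2 + x*z^2 - 3*x
tr(b^2) = tr(b) tr(b) - tr(1) = y^2 - 2
tr(b a b^2) = tr(b) tr(a b^2) - tr(a b) = y^2*z - x*y - z
use: tr(a b a) = tr(a) tr(b a) - tr(b) = x*z - y
use: tr(b a b^2 a) = tr(b) tr(a b a b) - tr(a b a) = y*z^2 - x*z - y
tr(a b^2 a^-1 b) = tr(b a b^2) tr(a) - tr(b a b^2 a) = x*y^2*z - x^2*y - y*z^2 + y
apply: tr(b a^-1 b^-1 a b) = tr(a b^2 a^-1) tr(b) - tr(a b^2 a^-1 b) = -x*y^2*z + x^2*y + y^3 + y*z^2 - 3*y
tr(b a b a b a) = tr(a b a b) tr(a b) - tr(b a) = z^3 - 3*z
use: tr(a b a b a^-1 b) = tr(b a b a b) tr(a) - tr(b a b a b a) = x*y*z^2 - x^2*z - z^3 - x*y + 3*z
tr(b a^-1 b^-1 a b a) = tr(a b a b a^-1) tr(b) - tr(a b a b a^-1 b) = -x*y*z^2 + x^2*z + y^2*z + z^3 - 3*z
apply: tr(a^-1 b^-1 a b a^-1 b) = tr(b a^-1 b^-1 a b) tr(a) - tr(b a^-1 b^-1 a b a) = -x^2*y^2*z + x^3*y + x*y^3 + 2*x*y*z^2 - x^2*z - y^2*z - z^3 - 3*x*y + 3*z
assemble the triple (tr(r) - 2; tr(r a) - x; tr(r b) - y)

-x^2*y*z + x^3 + x*y^2 + x*z^2 - 3*x - 2; -x*y*z + x^2 + y^2 + z^2 - x - 2; -x^2*y^2*z + x^3*y + x*y^3 + 2*x*y*z^2 - x^2*z - y^2*z - z^3 - 3*x*y - y + 3*z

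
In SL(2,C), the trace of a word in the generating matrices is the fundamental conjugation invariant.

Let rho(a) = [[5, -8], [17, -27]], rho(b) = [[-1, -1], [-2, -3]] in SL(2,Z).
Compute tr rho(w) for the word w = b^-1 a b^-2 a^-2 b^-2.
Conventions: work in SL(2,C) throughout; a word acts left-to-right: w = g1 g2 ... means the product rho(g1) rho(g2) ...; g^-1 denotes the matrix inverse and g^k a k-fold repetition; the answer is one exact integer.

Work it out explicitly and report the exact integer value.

646723

rho(b^-1) = [[-3, 1], [2, -1]]
... * rho(a) = [[5, -8], [17, -27]]  ->  [[2, -3], [-7, 11]]
... * rho(b^-1) = [[-3, 1], [2, -1]]  ->  [[-12, 5], [43, -18]]
... * rho(b^-1) = [[-3, 1], [2, -1]]  ->  [[46, -17], [-165, 61]]
... * rho(a^-1) = [[-27, 8], [-17, 5]]  ->  [[-953, 283], [3418, -1015]]
... * rho(a^-1) = [[-27, 8], [-17, 5]]  ->  [[20920, -6209], [-75031, 22269]]
... * rho(b^-1) = [[-3, 1], [2, -1]]  ->  [[-75178, 27129], [269631, -97300]]
... * rho(b^-1) = [[-3, 1], [2, -1]]  ->  [[279792, -102307], [-1003493, 366931]]
tr = 279792 + 366931 = 646723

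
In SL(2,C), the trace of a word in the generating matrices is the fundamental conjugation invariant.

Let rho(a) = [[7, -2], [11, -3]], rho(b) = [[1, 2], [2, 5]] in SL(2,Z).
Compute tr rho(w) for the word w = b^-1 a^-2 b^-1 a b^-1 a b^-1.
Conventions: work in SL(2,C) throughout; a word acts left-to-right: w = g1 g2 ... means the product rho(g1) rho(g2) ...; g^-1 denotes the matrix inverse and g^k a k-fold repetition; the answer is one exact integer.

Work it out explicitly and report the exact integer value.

rho(b^-1) = [[5, -2], [-2, 1]]
... * rho(a^-1) = [[-3, 2], [-11, 7]]  ->  [[7, -4], [-5, 3]]
... * rho(a^-1) = [[-3, 2], [-11, 7]]  ->  [[23, -14], [-18, 11]]
... * rho(b^-1) = [[5, -2], [-2, 1]]  ->  [[143, -60], [-112, 47]]
... * rho(a) = [[7, -2], [11, -3]]  ->  [[341, -106], [-267, 83]]
... * rho(b^-1) = [[5, -2], [-2, 1]]  ->  [[1917, -788], [-1501, 617]]
... * rho(a) = [[7, -2], [11, -3]]  ->  [[4751, -1470], [-3720, 1151]]
... * rho(b^-1) = [[5, -2], [-2, 1]]  ->  [[26695, -10972], [-20902, 8591]]
tr = 26695 + 8591 = 35286

35286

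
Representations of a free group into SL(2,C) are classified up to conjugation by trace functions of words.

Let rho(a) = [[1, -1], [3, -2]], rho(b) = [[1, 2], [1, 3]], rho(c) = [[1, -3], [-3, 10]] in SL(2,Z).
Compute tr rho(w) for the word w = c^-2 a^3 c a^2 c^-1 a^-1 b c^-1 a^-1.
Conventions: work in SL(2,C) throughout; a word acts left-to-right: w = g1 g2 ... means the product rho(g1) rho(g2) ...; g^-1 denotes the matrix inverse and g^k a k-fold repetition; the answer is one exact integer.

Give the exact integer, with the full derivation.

-13628

rho(c^-1) = [[10, 3], [3, 1]]
... * rho(c^-1) = [[10, 3], [3, 1]]  ->  [[109, 33], [33, 10]]
... * rho(a) = [[1, -1], [3, -2]]  ->  [[208, -175], [63, -53]]
... * rho(a) = [[1, -1], [3, -2]]  ->  [[-317, 142], [-96, 43]]
... * rho(a) = [[1, -1], [3, -2]]  ->  [[109, 33], [33, 10]]
... * rho(c) = [[1, -3], [-3, 10]]  ->  [[10, 3], [3, 1]]
... * rho(a) = [[1, -1], [3, -2]]  ->  [[19, -16], [6, -5]]
... * rho(a) = [[1, -1], [3, -2]]  ->  [[-29, 13], [-9, 4]]
... * rho(c^-1) = [[10, 3], [3, 1]]  ->  [[-251, -74], [-78, -23]]
... * rho(a^-1) = [[-2, 1], [-3, 1]]  ->  [[724, -325], [225, -101]]
... * rho(b) = [[1, 2], [1, 3]]  ->  [[399, 473], [124, 147]]
... * rho(c^-1) = [[10, 3], [3, 1]]  ->  [[5409, 1670], [1681, 519]]
... * rho(a^-1) = [[-2, 1], [-3, 1]]  ->  [[-15828, 7079], [-4919, 2200]]
tr = -15828 + 2200 = -13628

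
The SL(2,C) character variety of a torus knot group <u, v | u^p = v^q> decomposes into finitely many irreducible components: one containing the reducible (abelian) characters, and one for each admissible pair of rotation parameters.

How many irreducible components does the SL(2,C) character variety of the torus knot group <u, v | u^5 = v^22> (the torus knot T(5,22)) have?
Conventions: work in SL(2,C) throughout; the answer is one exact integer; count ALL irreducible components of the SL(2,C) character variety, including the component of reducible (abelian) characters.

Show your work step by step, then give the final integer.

43

Gamma = < u, v | u^5 = v^22 > (torus knot T(5,22)); the central element u^5 = v^22 acts as +I or -I in any irreducible SL(2,C) representation.
On an irreducible component, tr(u) is locked at 2*cos(pi*alpha/5) for some alpha in 1..4, and tr(v) at 2*cos(pi*beta/22) for some beta in 1..21.
Consistency of u^5 = (-1)^alpha I with v^22 = (-1)^beta I forces alpha = beta (mod 2).
count pairs: odd alpha (2 choices) x odd beta (11), plus even alpha (2) x even beta (10): 2*11 + 2*10 = 42.
Total: 42 irreducible-character components + 1 reducible (abelian) component = 43.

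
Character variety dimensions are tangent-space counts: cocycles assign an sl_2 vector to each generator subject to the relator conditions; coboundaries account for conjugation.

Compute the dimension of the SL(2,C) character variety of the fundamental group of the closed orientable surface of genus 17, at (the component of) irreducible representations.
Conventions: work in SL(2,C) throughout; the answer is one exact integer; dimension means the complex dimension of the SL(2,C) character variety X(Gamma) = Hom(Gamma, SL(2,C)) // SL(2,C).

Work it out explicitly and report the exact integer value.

Gamma = pi_1(Sigma_17) = < a_1, b_1, ..., a_17, b_17 | prod [a_i, b_i] > has 2g = 34 generators and 1 relator.
Unconstrained cocycle data is one sl_2 vector per generator (102 dimensions), cut by the relator condition d_2(z) = 0.
At an irreducible rho, H^2 = coker(d_2) vanishes (Poincare duality: H^2 is dual to H^0 = invariants = 0), so d_2 is surjective onto sl_2 and dim Z^1 = 102 - 3 = 99.
As always at irreducible rho, dim B^1 = 3.
Hence dim X = 99 - 3 = 96.

96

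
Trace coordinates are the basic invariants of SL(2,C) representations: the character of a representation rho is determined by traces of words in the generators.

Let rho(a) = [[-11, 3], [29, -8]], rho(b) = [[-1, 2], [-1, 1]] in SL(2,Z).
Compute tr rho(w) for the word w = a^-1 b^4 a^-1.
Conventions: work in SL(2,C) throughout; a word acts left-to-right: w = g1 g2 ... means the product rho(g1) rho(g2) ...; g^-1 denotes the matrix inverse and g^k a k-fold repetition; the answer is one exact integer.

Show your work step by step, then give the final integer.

rho(a^-1) = [[-8, -3], [-29, -11]]
... * rho(b) = [[-1, 2], [-1, 1]]  ->  [[11, -19], [40, -69]]
... * rho(b) = [[-1, 2], [-1, 1]]  ->  [[8, 3], [29, 11]]
... * rho(b) = [[-1, 2], [-1, 1]]  ->  [[-11, 19], [-40, 69]]
... * rho(b) = [[-1, 2], [-1, 1]]  ->  [[-8, -3], [-29, -11]]
... * rho(a^-1) = [[-8, -3], [-29, -11]]  ->  [[151, 57], [551, 208]]
tr = 151 + 208 = 359

359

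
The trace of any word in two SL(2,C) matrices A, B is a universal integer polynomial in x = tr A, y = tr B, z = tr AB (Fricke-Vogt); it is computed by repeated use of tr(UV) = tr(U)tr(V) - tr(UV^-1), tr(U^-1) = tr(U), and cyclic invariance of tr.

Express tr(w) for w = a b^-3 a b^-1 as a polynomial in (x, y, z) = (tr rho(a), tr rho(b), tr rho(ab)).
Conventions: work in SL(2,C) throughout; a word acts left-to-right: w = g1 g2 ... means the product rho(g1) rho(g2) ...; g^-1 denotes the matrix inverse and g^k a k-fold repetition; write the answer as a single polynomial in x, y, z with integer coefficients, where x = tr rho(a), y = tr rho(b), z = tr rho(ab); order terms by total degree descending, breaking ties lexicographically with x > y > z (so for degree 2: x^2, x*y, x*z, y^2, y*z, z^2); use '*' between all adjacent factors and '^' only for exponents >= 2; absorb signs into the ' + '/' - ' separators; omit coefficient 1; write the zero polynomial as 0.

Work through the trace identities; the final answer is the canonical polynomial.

x^2*y^4 - 2*x*y^3*z - 2*x^2*y^2 + y^2*z^2 + 3*x*y*z - y^2 - z^2 + 2

and trace(a^2) = trace(a)*trace(a) - trace(1)   [square of a] = x^2 - 2
trace(a^2 b) = trace(a)*trace(b a) - trace(b)   [square of a] = x*z - y
trace(a b^-1 a) = trace(a^2)*trace(b) - trace(a^2 b)   [inverse elimination on b] = x^2*y - x*z - y
trace(a b a b) = trace(b a)*trace(b a) - trace(1)   [split at a repeated b] = z^2 - 2
trace(a b^-1 a b) = trace(a b a)*trace(b) - trace(a b a b)   [inverse elimination on b] = x*y*z - y^2 - z^2 + 2
next, trace(a b^-1 a b^-1) = trace(a b^-1 a)*trace(b) - trace(a b^-1 a b)   [inverse elimination on b] = x^2*y^2 - 2*x*y*z + z^2 - 2
trace(b^-2 a b^-1 a) = trace(a b^-1 a b^-1)*trace(b) - trace(a b^-1 a)   [inverse elimination on b] = x^2*y^3 - 2*x*y^2*z - x^2*y + y*z^2 + x*z - y
trace(a b^-3 a b^-1) = trace(b^-2 a b^-1 a)*trace(b) - trace(b^-2 a b^-1 a b)   [inverse elimination on b] = x^2*y^4 - 2*x*y^3*z - 2*x^2*y^2 + y^2*z^2 + 3*x*y*z - y^2 - z^2 + 2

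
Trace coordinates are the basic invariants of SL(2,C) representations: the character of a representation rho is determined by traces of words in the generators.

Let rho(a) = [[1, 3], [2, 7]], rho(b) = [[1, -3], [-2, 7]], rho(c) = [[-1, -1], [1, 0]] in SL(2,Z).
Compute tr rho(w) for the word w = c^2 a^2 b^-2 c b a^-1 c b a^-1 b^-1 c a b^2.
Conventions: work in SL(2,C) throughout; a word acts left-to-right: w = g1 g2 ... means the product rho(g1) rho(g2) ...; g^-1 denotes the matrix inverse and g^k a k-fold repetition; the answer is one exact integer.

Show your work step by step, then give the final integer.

rho(c) = [[-1, -1], [1, 0]]
... * rho(c) = [[-1, -1], [1, 0]]  ->  [[0, 1], [-1, -1]]
... * rho(a) = [[1, 3], [2, 7]]  ->  [[2, 7], [-3, -10]]
... * rho(a) = [[1, 3], [2, 7]]  ->  [[16, 55], [-23, -79]]
... * rho(b^-1) = [[7, 3], [2, 1]]  ->  [[222, 103], [-319, -148]]
... * rho(b^-1) = [[7, 3], [2, 1]]  ->  [[1760, 769], [-2529, -1105]]
... * rho(c) = [[-1, -1], [1, 0]]  ->  [[-991, -1760], [1424, 2529]]
... * rho(b) = [[1, -3], [-2, 7]]  ->  [[2529, -9347], [-3634, 13431]]
... * rho(a^-1) = [[7, -3], [-2, 1]]  ->  [[36397, -16934], [-52300, 24333]]
... * rho(c) = [[-1, -1], [1, 0]]  ->  [[-53331, -36397], [76633, 52300]]
... * rho(b) = [[1, -3], [-2, 7]]  ->  [[19463, -94786], [-27967, 136201]]
... * rho(a^-1) = [[7, -3], [-2, 1]]  ->  [[325813, -153175], [-468171, 220102]]
... * rho(b^-1) = [[7, 3], [2, 1]]  ->  [[1974341, 824264], [-2836993, -1184411]]
... * rho(c) = [[-1, -1], [1, 0]]  ->  [[-1150077, -1974341], [1652582, 2836993]]
... * rho(a) = [[1, 3], [2, 7]]  ->  [[-5098759, -17270618], [7326568, 24816697]]
... * rho(b) = [[1, -3], [-2, 7]]  ->  [[29442477, -105598049], [-42306826, 151737175]]
... * rho(b) = [[1, -3], [-2, 7]]  ->  [[240638575, -827513774], [-345781176, 1189080703]]
tr = 240638575 + 1189080703 = 1429719278

1429719278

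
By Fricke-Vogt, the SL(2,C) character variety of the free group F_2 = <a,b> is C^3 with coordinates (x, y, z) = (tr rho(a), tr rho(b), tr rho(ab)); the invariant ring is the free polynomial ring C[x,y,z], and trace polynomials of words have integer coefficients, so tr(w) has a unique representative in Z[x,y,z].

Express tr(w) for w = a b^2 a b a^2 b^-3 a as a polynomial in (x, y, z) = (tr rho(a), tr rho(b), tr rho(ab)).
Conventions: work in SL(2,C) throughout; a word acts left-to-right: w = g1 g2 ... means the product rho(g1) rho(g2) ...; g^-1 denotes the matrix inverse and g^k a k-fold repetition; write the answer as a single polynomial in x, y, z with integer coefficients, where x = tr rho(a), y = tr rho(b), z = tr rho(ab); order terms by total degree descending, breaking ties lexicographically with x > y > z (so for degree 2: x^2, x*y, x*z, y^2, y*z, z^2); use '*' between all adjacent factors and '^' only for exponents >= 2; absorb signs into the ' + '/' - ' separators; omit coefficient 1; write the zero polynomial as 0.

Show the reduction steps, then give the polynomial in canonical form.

trace(b a b a) = trace(b a) * trace(b a) - trace(1)   [split at repeated b] = z^2 - 2
trace(b a b) = trace(b) * trace(a b) - trace(a) = y*z - x
trace(a b a^2 b) = trace(a) * trace(b a b a) - trace(b a b) = x*z^2 - y*z - x
trace(a b a) = trace(a) * trace(b a) - trace(b) = x*z - y
trace(a b a^2) = trace(a) * trace(a b a) - trace(a b) = x^2*z - x*y - z
trace(b^2 a b a^2) = trace(b) * trace(a b a^2 b) - trace(a b a^2) = x*y*z^2 - x^2*z - y^2*z + z
trace(b^2 a b a) = trace(b) * trace(a b a b) - trace(a b a) = y*z^2 - x*z - y
trace(a^2 b^2 a b a) = trace(a) * trace(b^2 a b a^2) - trace(b^2 a b a) = x^2*y*z^2 - x^3*z - x*y^2*z - y*z^2 + 2*x*z + y
trace(a^2 b^2 a b a^2) = trace(a) * trace(a^2 b^2 a b a) - trace(a^2 b^2 a b) = x^3*y*z^2 - x^4*z - x^2*y^2*z - 2*x*y*z^2 + 3*x^2*z + y^2*z + x*y - z
trace(b a b a b a) = trace(a b) * trace(a b a b) - trace(a^-1 b^-1)   [split at repeated a] = z^3 - 3*z
trace(b a b a^2 b a) = trace(a) * trace(b a b a b a) - trace(b a b a b) = x*z^3 - y*z^2 - 2*x*z + y
trace(a b a^2 b a^2 b) = trace(a) * trace(b a b a^2 b a) - trace(b a b a^2 b) = x^2*z^3 - 2*x*y*z^2 - x^2*z + y^2*z + x*y - z
trace(b a^3 b a) = trace(a) * trace(b a b a^2) - trace(b a b a) = x^2*z^2 - x*y*z - x^2 - z^2 + 2
trace(a^2) = trace(a) * trace(a) - trace(1) = x^2 - 2
trace(a b^2 a) = trace(b) * trace(a^2 b) - trace(a^2) = x*y*z - x^2 - y^2 + 2
trace(b a^3 b) = trace(a) * trace(a b^2 a) - trace(a b^2) = x^2*y*z - x^3 - x*y^2 - y*z + 3*x
trace(a b a^2 b a^2) = trace(a) * trace(b a^3 b a) - trace(b a^3 b) = x^3*z^2 - 2*x^2*y*z + x*y^2 - x*z^2 + y*z - x
trace(a^2 b^2 a b a^2 b) = trace(b) * trace(a b a^2 b a^2 b) - trace(a b a^2 b a^2) = x^2*y*z^3 - x^3*z^2 - 2*x*y^2*z^2 + x^2*y*z + y^3*z + x*z^2 - 2*y*z + x
trace(a^2 b^2 a b a^2 b^-1) = trace(a^2 b^2 a b a^2) * trace(b) - trace(a^2 b^2 a b a^2 b) = x^3*y^2*z^2 - x^4*y*z - x^2*y^3*z - x^2*y*z^3 + x^3*z^2 + 2*x^2*y*z + x*y^2 - x*z^2 + y*z - x
trace(a^2 b^2 a b a^2 b^-2) = trace(a^2 b^2 a b a^2 b^-1) * trace(b) - trace(a^2 b^2 a b a^2) = x^3*y^3*z^2 - x^4*y^2*z - x^2*y^4*z - x^2*y^2*z^3 + x^4*z + 3*x^2*y^2*z + x*y^3 + x*y*z^2 - 3*x^2*z - 2*x*y + z
trace(a b^2 a b a^2 b^-3 a) = trace(a^2 b^2 a b a^2 b^-2) * trace(b) - trace(a^2 b^2 a b a^2 b^-1) = x^3*y^4*z^2 - x^4*y^3*z - x^2*y^5*z - x^2*y^3*z^3 - x^3*y^2*z^2 + 2*x^4*y*z + 4*x^2*y^3*z + x^2*y*z^3 - x^3*z^2 + x*y^4 + x*y^2*z^2 - 5*x^2*y*z - 3*x*y^2 + x*z^2 + x

x^3*y^4*z^2 - x^4*y^3*z - x^2*y^5*z - x^2*y^3*z^3 - x^3*y^2*z^2 + 2*x^4*y*z + 4*x^2*y^3*z + x^2*y*z^3 - x^3*z^2 + x*y^4 + x*y^2*z^2 - 5*x^2*y*z - 3*x*y^2 + x*z^2 + x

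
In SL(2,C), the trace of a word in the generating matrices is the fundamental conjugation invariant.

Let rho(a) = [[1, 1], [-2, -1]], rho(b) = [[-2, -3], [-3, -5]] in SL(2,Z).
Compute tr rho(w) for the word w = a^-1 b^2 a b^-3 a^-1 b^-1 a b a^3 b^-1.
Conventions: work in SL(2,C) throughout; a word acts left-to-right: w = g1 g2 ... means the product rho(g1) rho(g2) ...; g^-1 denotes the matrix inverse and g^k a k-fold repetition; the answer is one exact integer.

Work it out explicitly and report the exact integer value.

rho(a^-1) = [[-1, -1], [2, 1]]
... * rho(b) = [[-2, -3], [-3, -5]]  ->  [[5, 8], [-7, -11]]
... * rho(b) = [[-2, -3], [-3, -5]]  ->  [[-34, -55], [47, 76]]
... * rho(a) = [[1, 1], [-2, -1]]  ->  [[76, 21], [-105, -29]]
... * rho(b^-1) = [[-5, 3], [3, -2]]  ->  [[-317, 186], [438, -257]]
... * rho(b^-1) = [[-5, 3], [3, -2]]  ->  [[2143, -1323], [-2961, 1828]]
... * rho(b^-1) = [[-5, 3], [3, -2]]  ->  [[-14684, 9075], [20289, -12539]]
... * rho(a^-1) = [[-1, -1], [2, 1]]  ->  [[32834, 23759], [-45367, -32828]]
... * rho(b^-1) = [[-5, 3], [3, -2]]  ->  [[-92893, 50984], [128351, -70445]]
... * rho(a) = [[1, 1], [-2, -1]]  ->  [[-194861, -143877], [269241, 198796]]
... * rho(b) = [[-2, -3], [-3, -5]]  ->  [[821353, 1303968], [-1134870, -1801703]]
... * rho(a) = [[1, 1], [-2, -1]]  ->  [[-1786583, -482615], [2468536, 666833]]
... * rho(a) = [[1, 1], [-2, -1]]  ->  [[-821353, -1303968], [1134870, 1801703]]
... * rho(a) = [[1, 1], [-2, -1]]  ->  [[1786583, 482615], [-2468536, -666833]]
... * rho(b^-1) = [[-5, 3], [3, -2]]  ->  [[-7485070, 4394519], [10342181, -6071942]]
tr = -7485070 + -6071942 = -13557012

-13557012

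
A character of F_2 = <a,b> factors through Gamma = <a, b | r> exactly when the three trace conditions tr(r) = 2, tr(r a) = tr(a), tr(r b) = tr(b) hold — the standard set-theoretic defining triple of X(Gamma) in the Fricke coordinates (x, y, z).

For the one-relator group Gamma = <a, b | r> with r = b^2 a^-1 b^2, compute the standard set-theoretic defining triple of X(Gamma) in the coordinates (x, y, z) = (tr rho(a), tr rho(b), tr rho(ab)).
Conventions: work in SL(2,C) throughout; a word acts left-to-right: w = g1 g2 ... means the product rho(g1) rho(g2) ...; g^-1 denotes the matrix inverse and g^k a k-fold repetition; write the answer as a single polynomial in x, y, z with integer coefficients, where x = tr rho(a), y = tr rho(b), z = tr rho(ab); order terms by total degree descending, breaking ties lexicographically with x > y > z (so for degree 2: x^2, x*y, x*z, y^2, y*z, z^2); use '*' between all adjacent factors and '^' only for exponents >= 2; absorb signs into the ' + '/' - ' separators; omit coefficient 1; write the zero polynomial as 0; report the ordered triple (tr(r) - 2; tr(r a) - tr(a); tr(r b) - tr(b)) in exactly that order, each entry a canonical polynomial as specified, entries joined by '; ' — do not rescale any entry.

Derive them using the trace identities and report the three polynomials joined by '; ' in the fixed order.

tr(b^2) = tr(b) * tr(b) - tr(1) = y^2 - 2
tr(b^3) = tr(b) * tr(b^2) - tr(b) = y^3 - 3*y
next, tr(b^4) = tr(b) * tr(b^3) - tr(b^2) = y^4 - 4*y^2 + 2
next, tr(a b^2) = tr(b) * tr(a b) - tr(a) = y*z - x
tr(b a b^2) = tr(b) * tr(a b^2) - tr(a b) = y^2*z - x*y - z
tr(b^4 a) = tr(b) * tr(b a b^2) - tr(b a b) = y^3*z - x*y^2 - 2*y*z + x
and tr(b^2 a^-1 b^2) = tr(b^4) * tr(a) - tr(b^4 a) = x*y^4 - y^3*z - 3*x*y^2 + 2*y*z + x
next, tr(a b a b) = tr(a b) * tr(a b) - tr(1)   [split at a repeated a] = z^2 - 2
and tr(a b a) = tr(a) * tr(b a) - tr(b)   [square of a] = x*z - y
and tr(a b^2 a b) = tr(b) * tr(a b a b) - tr(a b a)   [square of b] = y*z^2 - x*z - y
tr(a^2) = tr(a) * tr(a) - tr(1)   [square of a] = x^2 - 2
and tr(a b^2 a) = tr(b) * tr(a^2 b) - tr(a^2)   [square of b] = x*y*z - x^2 - y^2 + 2
next, tr(b^2 a b^2 a) = tr(b) * tr(a b^2 a b) - tr(a b^2 a)   [square of b] = y^2*z^2 - 2*x*y*z + x^2 - 2
tr(b^2 a^-1 b^2 a) = tr(b^2 a b^2) * tr(a) - tr(b^2 a b^2 a)   [inverse elimination on a] = x*y^3*z - x^2*y^2 - y^2*z^2 + 2
and tr(b^5) = tr(b) * tr(b^4) - tr(b^3) = y^5 - 5*y^3 + 5*y
and tr(b^5 a) = tr(b) * tr(a b^4) - tr(a b^3) = y^4*z - x*y^3 - 3*y^2*z + 2*x*y + z
tr(b^2 a^-1 b^3) = tr(b^5) * tr(a) - tr(b^5 a) = x*y^5 - y^4*z - 4*x*y^3 + 3*y^2*z + 3*x*y - z
assemble the triple (tr(r) - 2; tr(r a) - x; tr(r b) - y)

x*y^4 - y^3*z - 3*x*y^2 + 2*y*z + x - 2; x*y^3*z - x^2*y^2 - y^2*z^2 - x + 2; x*y^5 - y^4*z - 4*x*y^3 + 3*y^2*z + 3*x*y - y - z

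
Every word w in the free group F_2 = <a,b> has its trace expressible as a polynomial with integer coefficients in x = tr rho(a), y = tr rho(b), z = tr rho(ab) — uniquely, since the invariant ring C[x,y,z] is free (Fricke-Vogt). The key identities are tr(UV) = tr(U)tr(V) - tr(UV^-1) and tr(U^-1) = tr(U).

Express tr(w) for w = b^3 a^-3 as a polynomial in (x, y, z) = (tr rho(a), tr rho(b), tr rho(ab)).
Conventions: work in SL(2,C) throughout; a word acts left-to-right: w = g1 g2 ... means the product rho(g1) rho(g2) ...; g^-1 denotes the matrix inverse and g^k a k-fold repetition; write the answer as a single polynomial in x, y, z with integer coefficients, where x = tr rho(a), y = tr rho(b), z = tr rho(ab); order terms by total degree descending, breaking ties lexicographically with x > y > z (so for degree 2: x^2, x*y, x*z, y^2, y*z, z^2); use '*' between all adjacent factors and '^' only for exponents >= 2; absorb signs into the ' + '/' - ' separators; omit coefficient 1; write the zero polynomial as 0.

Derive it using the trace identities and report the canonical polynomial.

x^3*y^3 - x^2*y^2*z - 2*x^3*y - 2*x*y^3 + x^2*z + y^2*z + 5*x*y - z

tr(b^2) = tr(b) tr(b) - tr(1)  (reduce the b square) = y^2 - 2
so tr(b^3) = tr(b) tr(b^2) - tr(b)  (reduce the b square) = y^3 - 3*y
tr(a b^2) = tr(b) tr(a b) - tr(a)  (reduce the b square) = y*z - x
tr(b^3 a) = tr(b) tr(a b^2) - tr(a b)  (reduce the b square) = y^2*z - x*y - z
reduce: tr(b^3 a^-1) = tr(b^3) tr(a) - tr(b^3 a)  (eliminate a^-1) = x*y^3 - y^2*z - 2*x*y + z
tr(b^3 a^-2) = tr(b^3 a^-1) tr(a) - tr(b^3)  (eliminate a^-1) = x^2*y^3 - x*y^2*z - 2*x^2*y - y^3 + x*z + 3*y
reduce: tr(b^3 a^-3) = tr(b^3 a^-2) tr(a) - tr(b^3 a^-1)  (eliminate a^-1) = x^3*y^3 - x^2*y^2*z - 2*x^3*y - 2*x*y^3 + x^2*z + y^2*z + 5*x*y - z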